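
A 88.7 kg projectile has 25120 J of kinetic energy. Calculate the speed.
v = √(2·KE/m) = √(2·25120/88.7) = 23.8 m/s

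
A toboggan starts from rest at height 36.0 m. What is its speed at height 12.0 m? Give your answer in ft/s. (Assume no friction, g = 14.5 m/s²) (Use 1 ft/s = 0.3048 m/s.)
mgh₁ = mgh₂ + ½mv² ⇒ v = √(2g(h₁−h₂)) = √(2·14.5·24.0) = 26.3818 m/s = 86.55 ft/s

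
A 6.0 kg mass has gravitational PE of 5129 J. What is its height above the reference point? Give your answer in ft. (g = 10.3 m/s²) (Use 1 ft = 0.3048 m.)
h = PE/(mg) = 5129.0/(6.0·10.3) = 82.9935 m = 272.3 ft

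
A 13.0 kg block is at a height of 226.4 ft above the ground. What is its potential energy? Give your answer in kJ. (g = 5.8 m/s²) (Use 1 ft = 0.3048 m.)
Convert to SI: m = 13.0 kg, h = 69.0067 m
PE = mgh = (13.0)(5.8)(69.0067) = 5203.11 J = 5.203 kJ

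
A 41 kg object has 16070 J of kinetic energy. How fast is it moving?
v = √(2·KE/m) = √(2·16070/41) = 28.0 m/s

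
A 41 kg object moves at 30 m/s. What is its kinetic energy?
KE = ½mv² = ½(41)(30)² = 18450.0 J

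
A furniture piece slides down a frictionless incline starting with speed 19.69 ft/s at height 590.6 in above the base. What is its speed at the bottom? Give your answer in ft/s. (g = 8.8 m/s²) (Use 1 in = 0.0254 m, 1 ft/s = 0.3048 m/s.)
Convert to SI: v₀ = 6.00151 m/s, h = 15.0012 m
½mv₀² + mgh = ½mv² ⇒ v = √(v₀² + 2gh) = √(6.00151² + 2·8.8·15.0012) = 17.3217 m/s = 56.83 ft/s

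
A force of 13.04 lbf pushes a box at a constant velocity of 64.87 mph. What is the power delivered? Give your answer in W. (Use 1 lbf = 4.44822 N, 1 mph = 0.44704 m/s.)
Convert to SI: F = 58.0048 N, v = 28.9995 m/s
P = Fv = (58.0048)(28.9995) = 1682 W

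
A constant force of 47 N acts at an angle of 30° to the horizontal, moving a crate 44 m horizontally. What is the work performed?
W = F·d·cosθ = (47)(44)cos(30°) = 1791 J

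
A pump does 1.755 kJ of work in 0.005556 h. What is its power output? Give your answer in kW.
Convert to SI: W = 1755.0 J, t = 20.0016 s
P = W/t = 1755.0/20.0016 = 87.743 W = 0.08774 kW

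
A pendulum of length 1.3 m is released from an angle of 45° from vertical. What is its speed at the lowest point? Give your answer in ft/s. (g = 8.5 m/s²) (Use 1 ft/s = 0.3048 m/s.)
h = L(1 − cosθ) = 1.3(1 − cos45°) = 0.380761 m
v = √(2gh) = √(2·8.5·0.380761) = 2.5442 m/s = 8.347 ft/s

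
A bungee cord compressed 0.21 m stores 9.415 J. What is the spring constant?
k = 2·PE/x² = 2·9.415/(0.21)² = 427.0 N/m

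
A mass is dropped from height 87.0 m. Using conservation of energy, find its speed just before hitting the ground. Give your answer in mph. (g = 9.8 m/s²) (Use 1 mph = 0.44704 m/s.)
mgh = ½mv² ⇒ v = √(2gh) = √(2·9.8·87.0) = 41.2941 m/s = 92.37 mph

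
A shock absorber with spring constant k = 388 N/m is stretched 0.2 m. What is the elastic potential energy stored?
PE = ½kx² = ½(388)(0.2)² = 7.76 J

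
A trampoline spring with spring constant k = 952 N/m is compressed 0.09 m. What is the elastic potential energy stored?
PE = ½kx² = ½(952)(0.09)² = 3.856 J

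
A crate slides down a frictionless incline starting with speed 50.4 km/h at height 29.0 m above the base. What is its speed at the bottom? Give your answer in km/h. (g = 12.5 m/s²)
Convert to SI: v₀ = 14.0 m/s, h = 29.0 m
½mv₀² + mgh = ½mv² ⇒ v = √(v₀² + 2gh) = √(14.0² + 2·12.5·29.0) = 30.348 m/s = 109.3 km/h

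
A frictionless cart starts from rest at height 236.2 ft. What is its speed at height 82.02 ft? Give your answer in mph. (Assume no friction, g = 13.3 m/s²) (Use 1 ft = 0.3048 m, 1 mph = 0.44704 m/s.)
Convert to SI: h₁−h₂ = 46.9941 m
mgh₁ = mgh₂ + ½mv² ⇒ v = √(2g(h₁−h₂)) = √(2·13.3·46.9941) = 35.3559 m/s = 79.09 mph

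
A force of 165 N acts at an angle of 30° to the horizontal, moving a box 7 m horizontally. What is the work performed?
W = F·d·cosθ = (165)(7)cos(30°) = 1000 J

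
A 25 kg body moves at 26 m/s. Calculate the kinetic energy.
KE = ½mv² = ½(25)(26)² = 8450.0 J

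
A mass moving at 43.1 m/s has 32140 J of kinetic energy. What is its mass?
m = 2·KE/v² = 2·32140/(43.1)² = 34.6 kg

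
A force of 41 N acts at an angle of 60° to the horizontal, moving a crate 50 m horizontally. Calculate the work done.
W = F·d·cosθ = (41)(50)cos(60°) = 1025 J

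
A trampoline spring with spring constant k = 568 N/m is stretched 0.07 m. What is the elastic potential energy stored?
PE = ½kx² = ½(568)(0.07)² = 1.392 J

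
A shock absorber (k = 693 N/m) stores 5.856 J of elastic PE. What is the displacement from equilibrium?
x = √(2·PE/k) = √(2·5.856/693) = 0.13 m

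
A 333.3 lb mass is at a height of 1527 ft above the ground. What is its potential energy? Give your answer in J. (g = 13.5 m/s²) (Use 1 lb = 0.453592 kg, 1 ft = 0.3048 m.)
Convert to SI: m = 151.182 kg, h = 465.43 m
PE = mgh = (151.182)(13.5)(465.43) = 949900 J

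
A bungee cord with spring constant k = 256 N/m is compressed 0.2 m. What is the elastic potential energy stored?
PE = ½kx² = ½(256)(0.2)² = 5.12 J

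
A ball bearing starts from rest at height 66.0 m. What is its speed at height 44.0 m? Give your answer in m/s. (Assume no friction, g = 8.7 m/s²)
mgh₁ = mgh₂ + ½mv² ⇒ v = √(2g(h₁−h₂)) = √(2·8.7·22.0) = 19.57 m/s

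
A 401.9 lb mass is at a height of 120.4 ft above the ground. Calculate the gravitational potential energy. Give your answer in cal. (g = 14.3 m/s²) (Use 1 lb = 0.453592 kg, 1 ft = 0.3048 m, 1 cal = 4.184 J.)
Convert to SI: m = 182.299 kg, h = 36.6979 m
PE = mgh = (182.299)(14.3)(36.6979) = 95666.7 J = 22860 cal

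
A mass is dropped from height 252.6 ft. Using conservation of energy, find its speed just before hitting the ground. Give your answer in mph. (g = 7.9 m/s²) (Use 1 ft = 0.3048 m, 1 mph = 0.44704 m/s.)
Convert to SI: h = 76.9925 m
mgh = ½mv² ⇒ v = √(2gh) = √(2·7.9·76.9925) = 34.8781 m/s = 78.02 mph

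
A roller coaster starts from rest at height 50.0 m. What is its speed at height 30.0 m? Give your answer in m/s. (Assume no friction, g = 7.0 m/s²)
mgh₁ = mgh₂ + ½mv² ⇒ v = √(2g(h₁−h₂)) = √(2·7.0·20.0) = 16.73 m/s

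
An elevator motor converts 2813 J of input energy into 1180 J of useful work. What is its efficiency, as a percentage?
η = W_out/W_in = 1180/2813 = 41.95%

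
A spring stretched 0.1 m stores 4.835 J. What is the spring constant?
k = 2·PE/x² = 2·4.835/(0.1)² = 967.0 N/m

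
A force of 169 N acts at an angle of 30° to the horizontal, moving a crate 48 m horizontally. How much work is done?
W = F·d·cosθ = (169)(48)cos(30°) = 7025 J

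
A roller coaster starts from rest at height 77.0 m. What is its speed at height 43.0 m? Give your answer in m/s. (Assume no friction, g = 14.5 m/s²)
mgh₁ = mgh₂ + ½mv² ⇒ v = √(2g(h₁−h₂)) = √(2·14.5·34.0) = 31.4 m/s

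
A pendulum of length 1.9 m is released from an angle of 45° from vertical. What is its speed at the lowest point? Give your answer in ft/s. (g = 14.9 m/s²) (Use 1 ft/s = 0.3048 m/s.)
h = L(1 − cosθ) = 1.9(1 − cos45°) = 0.556497 m
v = √(2gh) = √(2·14.9·0.556497) = 4.0723 m/s = 13.36 ft/s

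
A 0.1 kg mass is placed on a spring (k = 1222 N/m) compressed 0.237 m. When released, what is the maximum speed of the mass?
½kx² = ½mv² ⇒ v = x√(k/m) = (0.237)√(1222/0.1) = 26.2 m/s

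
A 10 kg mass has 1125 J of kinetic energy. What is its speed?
v = √(2·KE/m) = √(2·1125/10) = 15.0 m/s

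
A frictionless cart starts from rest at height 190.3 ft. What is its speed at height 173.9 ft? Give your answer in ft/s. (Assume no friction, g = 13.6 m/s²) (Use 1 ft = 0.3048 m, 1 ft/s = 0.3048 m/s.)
Convert to SI: h₁−h₂ = 4.99872 m
mgh₁ = mgh₂ + ½mv² ⇒ v = √(2g(h₁−h₂)) = √(2·13.6·4.99872) = 11.6604 m/s = 38.26 ft/s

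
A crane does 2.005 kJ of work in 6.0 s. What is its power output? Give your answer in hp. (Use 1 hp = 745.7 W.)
Convert to SI: W = 2005.0 J, t = 6.0 s
P = W/t = 2005.0/6.0 = 334.167 W = 0.4481 hp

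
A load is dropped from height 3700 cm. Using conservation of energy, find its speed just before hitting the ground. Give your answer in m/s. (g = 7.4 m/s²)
Convert to SI: h = 37.0 m
mgh = ½mv² ⇒ v = √(2gh) = √(2·7.4·37.0) = 23.4 m/s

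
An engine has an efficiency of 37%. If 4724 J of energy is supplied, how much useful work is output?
W_out = η·W_in = 0.37·4724 = 1747.88 J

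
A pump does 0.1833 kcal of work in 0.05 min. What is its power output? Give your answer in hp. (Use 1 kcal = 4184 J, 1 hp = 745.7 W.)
Convert to SI: W = 766.927 J, t = 3.0 s
P = W/t = 766.927/3.0 = 255.642 W = 0.3428 hp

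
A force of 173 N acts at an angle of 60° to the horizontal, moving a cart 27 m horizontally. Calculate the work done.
W = F·d·cosθ = (173)(27)cos(60°) = 2336 J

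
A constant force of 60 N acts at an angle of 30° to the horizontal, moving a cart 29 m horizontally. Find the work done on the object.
W = F·d·cosθ = (60)(29)cos(30°) = 1507 J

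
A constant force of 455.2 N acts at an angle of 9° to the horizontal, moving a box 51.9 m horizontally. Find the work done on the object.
W = F·d·cosθ = (455.2)(51.9)cos(9°) = 23330 J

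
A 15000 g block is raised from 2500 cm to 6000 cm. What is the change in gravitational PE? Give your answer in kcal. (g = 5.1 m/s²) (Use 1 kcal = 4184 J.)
Convert to SI: m = 15.0 kg, Δh = 35.0 m
ΔPE = mgΔh = (15.0)(5.1)(35.0) = 2677.5 J = 0.6399 kcal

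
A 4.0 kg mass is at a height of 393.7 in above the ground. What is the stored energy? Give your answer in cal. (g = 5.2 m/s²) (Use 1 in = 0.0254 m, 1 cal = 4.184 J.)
Convert to SI: m = 4.0 kg, h = 9.99998 m
PE = mgh = (4.0)(5.2)(9.99998) = 208.0 J = 49.71 cal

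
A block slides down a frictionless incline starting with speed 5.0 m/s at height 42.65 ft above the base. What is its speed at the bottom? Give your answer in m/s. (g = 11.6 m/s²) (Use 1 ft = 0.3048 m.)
Convert to SI: v₀ = 5.0 m/s, h = 12.9997 m
½mv₀² + mgh = ½mv² ⇒ v = √(v₀² + 2gh) = √(5.0² + 2·11.6·12.9997) = 18.07 m/s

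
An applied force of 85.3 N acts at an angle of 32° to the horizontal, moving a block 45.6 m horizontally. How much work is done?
W = F·d·cosθ = (85.3)(45.6)cos(32°) = 3299 J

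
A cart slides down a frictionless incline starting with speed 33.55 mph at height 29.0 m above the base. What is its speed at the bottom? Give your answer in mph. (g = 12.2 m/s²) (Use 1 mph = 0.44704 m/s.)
Convert to SI: v₀ = 14.9982 m/s, h = 29.0 m
½mv₀² + mgh = ½mv² ⇒ v = √(v₀² + 2gh) = √(14.9982² + 2·12.2·29.0) = 30.5376 m/s = 68.31 mph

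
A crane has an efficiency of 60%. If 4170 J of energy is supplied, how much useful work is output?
W_out = η·W_in = 0.6·4170 = 2502.0 J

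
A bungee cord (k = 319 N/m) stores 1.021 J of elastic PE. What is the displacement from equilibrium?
x = √(2·PE/k) = √(2·1.021/319) = 0.08001 m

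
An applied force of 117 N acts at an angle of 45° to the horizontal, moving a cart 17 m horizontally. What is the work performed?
W = F·d·cosθ = (117)(17)cos(45°) = 1406 J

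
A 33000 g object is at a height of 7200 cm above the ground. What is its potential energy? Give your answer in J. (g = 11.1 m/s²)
Convert to SI: m = 33.0 kg, h = 72.0 m
PE = mgh = (33.0)(11.1)(72.0) = 26370 J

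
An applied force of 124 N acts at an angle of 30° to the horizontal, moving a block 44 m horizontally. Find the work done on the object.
W = F·d·cosθ = (124)(44)cos(30°) = 4725 J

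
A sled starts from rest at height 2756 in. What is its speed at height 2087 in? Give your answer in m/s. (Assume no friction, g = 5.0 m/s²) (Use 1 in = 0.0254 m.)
Convert to SI: h₁−h₂ = 16.9926 m
mgh₁ = mgh₂ + ½mv² ⇒ v = √(2g(h₁−h₂)) = √(2·5.0·16.9926) = 13.04 m/s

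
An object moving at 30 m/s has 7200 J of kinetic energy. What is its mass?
m = 2·KE/v² = 2·7200/(30)² = 16.0 kg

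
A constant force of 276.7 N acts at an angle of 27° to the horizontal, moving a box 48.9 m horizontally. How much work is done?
W = F·d·cosθ = (276.7)(48.9)cos(27°) = 12060 J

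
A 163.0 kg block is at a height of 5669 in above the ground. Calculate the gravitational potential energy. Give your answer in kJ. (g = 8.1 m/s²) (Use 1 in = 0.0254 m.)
Convert to SI: m = 163.0 kg, h = 143.993 m
PE = mgh = (163.0)(8.1)(143.993) = 190113 J = 190.1 kJ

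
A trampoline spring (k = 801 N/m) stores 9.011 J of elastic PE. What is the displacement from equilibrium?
x = √(2·PE/k) = √(2·9.011/801) = 0.15 m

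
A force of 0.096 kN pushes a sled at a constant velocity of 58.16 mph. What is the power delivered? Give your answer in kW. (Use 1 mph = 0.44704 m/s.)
Convert to SI: F = 96.0 N, v = 25.9998 m/s
P = Fv = (96.0)(25.9998) = 2495.99 W = 2.496 kW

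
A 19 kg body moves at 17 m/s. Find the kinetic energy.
KE = ½mv² = ½(19)(17)² = 2745.5 J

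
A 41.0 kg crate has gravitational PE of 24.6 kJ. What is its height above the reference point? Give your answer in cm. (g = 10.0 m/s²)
Convert to SI: m = 41.0 kg, PE = 24600.0 J
h = PE/(mg) = 24600.0/(41.0·10.0) = 60.0 m = 6000 cm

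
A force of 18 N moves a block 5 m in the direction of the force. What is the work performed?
W = F·d = (18)(5) = 90.0 J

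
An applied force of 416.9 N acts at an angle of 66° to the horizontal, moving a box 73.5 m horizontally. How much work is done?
W = F·d·cosθ = (416.9)(73.5)cos(66°) = 12460 J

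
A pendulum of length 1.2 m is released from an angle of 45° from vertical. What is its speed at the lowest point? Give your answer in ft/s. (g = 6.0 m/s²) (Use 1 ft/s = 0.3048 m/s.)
h = L(1 − cosθ) = 1.2(1 − cos45°) = 0.351472 m
v = √(2gh) = √(2·6.0·0.351472) = 2.05369 m/s = 6.738 ft/s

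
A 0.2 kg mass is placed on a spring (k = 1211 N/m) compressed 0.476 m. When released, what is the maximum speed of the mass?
½kx² = ½mv² ⇒ v = x√(k/m) = (0.476)√(1211/0.2) = 37.04 m/s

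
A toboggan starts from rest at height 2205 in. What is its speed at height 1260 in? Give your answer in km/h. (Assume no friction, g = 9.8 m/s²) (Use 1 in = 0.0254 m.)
Convert to SI: h₁−h₂ = 24.003 m
mgh₁ = mgh₂ + ½mv² ⇒ v = √(2g(h₁−h₂)) = √(2·9.8·24.003) = 21.6901 m/s = 78.08 km/h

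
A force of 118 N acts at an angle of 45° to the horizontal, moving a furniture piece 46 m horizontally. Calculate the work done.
W = F·d·cosθ = (118)(46)cos(45°) = 3838 J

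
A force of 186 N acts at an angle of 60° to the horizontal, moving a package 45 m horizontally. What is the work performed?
W = F·d·cosθ = (186)(45)cos(60°) = 4185 J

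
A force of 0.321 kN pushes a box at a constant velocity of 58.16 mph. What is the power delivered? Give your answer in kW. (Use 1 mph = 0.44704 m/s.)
Convert to SI: F = 321.0 N, v = 25.9998 m/s
P = Fv = (321.0)(25.9998) = 8345.95 W = 8.346 kW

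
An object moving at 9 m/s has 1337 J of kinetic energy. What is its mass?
m = 2·KE/v² = 2·1337/(9)² = 33.01 kg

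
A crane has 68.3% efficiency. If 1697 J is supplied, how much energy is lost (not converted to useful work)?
W_lost = W_in(1 − η) = 1697·(1 − 0.683) = 537.9 J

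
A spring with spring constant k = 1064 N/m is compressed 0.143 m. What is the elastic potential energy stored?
PE = ½kx² = ½(1064)(0.143)² = 10.88 J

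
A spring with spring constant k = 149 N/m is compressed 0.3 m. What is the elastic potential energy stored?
PE = ½kx² = ½(149)(0.3)² = 6.705 J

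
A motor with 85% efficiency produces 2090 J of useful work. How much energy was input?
W_in = W_out/η = 2090/0.85 = 2459 J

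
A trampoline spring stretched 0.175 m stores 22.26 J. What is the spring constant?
k = 2·PE/x² = 2·22.26/(0.175)² = 1454 N/m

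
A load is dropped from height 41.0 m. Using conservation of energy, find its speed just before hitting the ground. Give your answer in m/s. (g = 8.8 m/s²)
mgh = ½mv² ⇒ v = √(2gh) = √(2·8.8·41.0) = 26.86 m/s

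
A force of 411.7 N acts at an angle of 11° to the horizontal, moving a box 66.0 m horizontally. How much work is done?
W = F·d·cosθ = (411.7)(66.0)cos(11°) = 26670 J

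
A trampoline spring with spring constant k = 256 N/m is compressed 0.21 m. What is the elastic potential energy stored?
PE = ½kx² = ½(256)(0.21)² = 5.645 J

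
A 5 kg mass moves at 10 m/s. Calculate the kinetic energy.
KE = ½mv² = ½(5)(10)² = 250.0 J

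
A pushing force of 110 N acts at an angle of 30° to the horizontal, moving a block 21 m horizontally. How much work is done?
W = F·d·cosθ = (110)(21)cos(30°) = 2001 J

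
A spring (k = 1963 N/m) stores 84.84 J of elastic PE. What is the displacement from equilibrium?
x = √(2·PE/k) = √(2·84.84/1963) = 0.294 m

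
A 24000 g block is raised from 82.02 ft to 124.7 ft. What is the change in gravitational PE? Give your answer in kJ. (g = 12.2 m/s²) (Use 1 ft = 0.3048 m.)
Convert to SI: m = 24.0 kg, Δh = 13.0089 m
ΔPE = mgΔh = (24.0)(12.2)(13.0089) = 3809.0 J = 3.809 kJ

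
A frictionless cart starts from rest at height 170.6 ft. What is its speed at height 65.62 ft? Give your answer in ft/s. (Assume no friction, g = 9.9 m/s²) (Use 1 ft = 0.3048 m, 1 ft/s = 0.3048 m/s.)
Convert to SI: h₁−h₂ = 31.9979 m
mgh₁ = mgh₂ + ½mv² ⇒ v = √(2g(h₁−h₂)) = √(2·9.9·31.9979) = 25.1706 m/s = 82.58 ft/s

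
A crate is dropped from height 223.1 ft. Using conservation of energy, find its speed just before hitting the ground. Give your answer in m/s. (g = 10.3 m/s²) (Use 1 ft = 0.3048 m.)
Convert to SI: h = 68.0009 m
mgh = ½mv² ⇒ v = √(2gh) = √(2·10.3·68.0009) = 37.43 m/s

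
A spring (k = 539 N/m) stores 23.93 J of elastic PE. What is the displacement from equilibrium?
x = √(2·PE/k) = √(2·23.93/539) = 0.298 m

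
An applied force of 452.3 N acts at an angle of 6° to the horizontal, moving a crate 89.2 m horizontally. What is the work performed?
W = F·d·cosθ = (452.3)(89.2)cos(6°) = 40120 J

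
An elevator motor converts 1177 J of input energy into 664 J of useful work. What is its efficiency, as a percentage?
η = W_out/W_in = 664/1177 = 56.41%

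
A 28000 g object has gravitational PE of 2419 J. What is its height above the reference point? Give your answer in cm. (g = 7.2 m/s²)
Convert to SI: m = 28.0 kg, PE = 2419.0 J
h = PE/(mg) = 2419.0/(28.0·7.2) = 11.999 m = 1200 cm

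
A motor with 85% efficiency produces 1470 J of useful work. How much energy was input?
W_in = W_out/η = 1470/0.85 = 1729 J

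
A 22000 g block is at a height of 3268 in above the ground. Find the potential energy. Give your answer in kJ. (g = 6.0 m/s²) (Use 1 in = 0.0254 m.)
Convert to SI: m = 22.0 kg, h = 83.0072 m
PE = mgh = (22.0)(6.0)(83.0072) = 10957.0 J = 10.96 kJ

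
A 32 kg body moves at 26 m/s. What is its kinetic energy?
KE = ½mv² = ½(32)(26)² = 10816.0 J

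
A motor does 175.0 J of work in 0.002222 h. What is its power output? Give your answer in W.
Convert to SI: W = 175.0 J, t = 7.9992 s
P = W/t = 175.0/7.9992 = 21.88 W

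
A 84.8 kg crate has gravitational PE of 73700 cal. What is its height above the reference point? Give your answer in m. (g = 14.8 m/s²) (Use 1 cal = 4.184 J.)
Convert to SI: m = 84.8 kg, PE = 308361 J
h = PE/(mg) = 308361/(84.8·14.8) = 245.7 m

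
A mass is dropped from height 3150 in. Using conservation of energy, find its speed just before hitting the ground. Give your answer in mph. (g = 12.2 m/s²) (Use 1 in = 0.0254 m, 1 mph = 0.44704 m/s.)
Convert to SI: h = 80.01 m
mgh = ½mv² ⇒ v = √(2gh) = √(2·12.2·80.01) = 44.1842 m/s = 98.84 mph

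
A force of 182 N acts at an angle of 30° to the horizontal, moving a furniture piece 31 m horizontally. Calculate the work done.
W = F·d·cosθ = (182)(31)cos(30°) = 4886 J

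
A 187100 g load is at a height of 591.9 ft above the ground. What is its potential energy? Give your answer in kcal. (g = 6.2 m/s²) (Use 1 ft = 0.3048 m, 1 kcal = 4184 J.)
Convert to SI: m = 187.1 kg, h = 180.411 m
PE = mgh = (187.1)(6.2)(180.411) = 209281 J = 50.02 kcal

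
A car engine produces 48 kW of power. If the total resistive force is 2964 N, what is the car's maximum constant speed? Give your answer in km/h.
P = Fv ⇒ v = P/F = 48000 W/2964.0 N = 16.1943 m/s = 58.3 km/h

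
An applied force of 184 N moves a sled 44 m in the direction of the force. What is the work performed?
W = F·d = (184)(44) = 8096 J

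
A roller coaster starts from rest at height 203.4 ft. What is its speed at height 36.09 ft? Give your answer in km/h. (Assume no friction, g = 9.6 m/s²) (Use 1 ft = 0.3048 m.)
Convert to SI: h₁−h₂ = 50.9961 m
mgh₁ = mgh₂ + ½mv² ⇒ v = √(2g(h₁−h₂)) = √(2·9.6·50.9961) = 31.291 m/s = 112.6 km/h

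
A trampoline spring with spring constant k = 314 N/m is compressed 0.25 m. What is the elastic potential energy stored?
PE = ½kx² = ½(314)(0.25)² = 9.813 J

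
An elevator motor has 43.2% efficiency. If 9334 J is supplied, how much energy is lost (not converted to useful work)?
W_lost = W_in(1 − η) = 9334·(1 − 0.432) = 5302 J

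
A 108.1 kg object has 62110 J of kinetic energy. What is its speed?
v = √(2·KE/m) = √(2·62110/108.1) = 33.9 m/s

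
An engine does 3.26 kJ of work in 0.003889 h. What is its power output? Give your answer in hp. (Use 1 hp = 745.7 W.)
Convert to SI: W = 3260.0 J, t = 14.0004 s
P = W/t = 3260.0/14.0004 = 232.85 W = 0.3123 hp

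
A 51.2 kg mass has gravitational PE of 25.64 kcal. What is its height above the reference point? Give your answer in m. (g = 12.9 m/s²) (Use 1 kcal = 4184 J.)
Convert to SI: m = 51.2 kg, PE = 107278 J
h = PE/(mg) = 107278/(51.2·12.9) = 162.4 m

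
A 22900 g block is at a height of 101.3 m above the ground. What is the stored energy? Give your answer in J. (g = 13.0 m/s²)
Convert to SI: m = 22.9 kg, h = 101.3 m
PE = mgh = (22.9)(13.0)(101.3) = 30160 J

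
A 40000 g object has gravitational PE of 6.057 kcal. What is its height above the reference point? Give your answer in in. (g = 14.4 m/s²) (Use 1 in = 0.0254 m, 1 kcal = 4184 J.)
Convert to SI: m = 40.0 kg, PE = 25342.5 J
h = PE/(mg) = 25342.5/(40.0·14.4) = 43.9974 m = 1732 in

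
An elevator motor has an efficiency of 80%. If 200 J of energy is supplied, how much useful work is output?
W_out = η·W_in = 0.8·200 = 160.0 J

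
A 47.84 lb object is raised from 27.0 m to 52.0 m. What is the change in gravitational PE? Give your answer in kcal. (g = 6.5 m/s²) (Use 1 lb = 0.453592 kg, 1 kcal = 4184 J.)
Convert to SI: m = 21.6998 kg, Δh = 25.0 m
ΔPE = mgΔh = (21.6998)(6.5)(25.0) = 3526.22 J = 0.8428 kcal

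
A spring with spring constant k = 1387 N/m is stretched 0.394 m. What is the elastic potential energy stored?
PE = ½kx² = ½(1387)(0.394)² = 107.7 J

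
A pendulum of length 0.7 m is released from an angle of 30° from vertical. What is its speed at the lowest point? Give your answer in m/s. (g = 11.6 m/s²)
h = L(1 − cosθ) = 0.7(1 − cos30°) = 0.0937822 m
v = √(2gh) = √(2·11.6·0.0937822) = 1.475 m/s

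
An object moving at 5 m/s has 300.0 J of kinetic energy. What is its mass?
m = 2·KE/v² = 2·300.0/(5)² = 24.0 kg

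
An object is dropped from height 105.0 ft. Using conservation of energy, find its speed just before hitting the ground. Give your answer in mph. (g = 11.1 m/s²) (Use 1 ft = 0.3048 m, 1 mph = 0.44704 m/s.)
Convert to SI: h = 32.004 m
mgh = ½mv² ⇒ v = √(2gh) = √(2·11.1·32.004) = 26.655 m/s = 59.63 mph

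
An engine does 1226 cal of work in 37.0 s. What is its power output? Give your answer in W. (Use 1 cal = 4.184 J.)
Convert to SI: W = 5129.58 J, t = 37.0 s
P = W/t = 5129.58/37.0 = 138.6 W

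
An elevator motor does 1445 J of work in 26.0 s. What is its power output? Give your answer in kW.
P = W/t = 1445.0/26.0 = 55.5769 W = 0.05558 kW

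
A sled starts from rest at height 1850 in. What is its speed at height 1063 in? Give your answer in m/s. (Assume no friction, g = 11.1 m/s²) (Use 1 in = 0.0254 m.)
Convert to SI: h₁−h₂ = 19.9898 m
mgh₁ = mgh₂ + ½mv² ⇒ v = √(2g(h₁−h₂)) = √(2·11.1·19.9898) = 21.07 m/s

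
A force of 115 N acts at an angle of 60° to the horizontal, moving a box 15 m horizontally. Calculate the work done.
W = F·d·cosθ = (115)(15)cos(60°) = 862.5 J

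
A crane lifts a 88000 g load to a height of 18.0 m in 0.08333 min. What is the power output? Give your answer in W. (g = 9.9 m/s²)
Convert to SI: m = 88.0 kg, h = 18.0 m, t = 4.9998 s
P = mgh/t = (88.0)(9.9)(18.0)/4.9998 = 3136 W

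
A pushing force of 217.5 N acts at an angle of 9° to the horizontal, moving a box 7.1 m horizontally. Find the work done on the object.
W = F·d·cosθ = (217.5)(7.1)cos(9°) = 1525 J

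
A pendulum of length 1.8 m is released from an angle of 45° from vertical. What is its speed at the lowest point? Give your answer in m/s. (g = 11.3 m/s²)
h = L(1 − cosθ) = 1.8(1 − cos45°) = 0.527208 m
v = √(2gh) = √(2·11.3·0.527208) = 3.452 m/s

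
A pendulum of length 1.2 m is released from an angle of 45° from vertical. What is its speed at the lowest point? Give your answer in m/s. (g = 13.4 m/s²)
h = L(1 − cosθ) = 1.2(1 − cos45°) = 0.351472 m
v = √(2gh) = √(2·13.4·0.351472) = 3.069 m/s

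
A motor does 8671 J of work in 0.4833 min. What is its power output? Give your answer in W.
Convert to SI: W = 8671.0 J, t = 28.998 s
P = W/t = 8671.0/28.998 = 299.0 W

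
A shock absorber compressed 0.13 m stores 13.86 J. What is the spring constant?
k = 2·PE/x² = 2·13.86/(0.13)² = 1640 N/m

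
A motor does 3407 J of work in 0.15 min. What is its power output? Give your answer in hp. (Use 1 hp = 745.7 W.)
Convert to SI: W = 3407.0 J, t = 9.0 s
P = W/t = 3407.0/9.0 = 378.556 W = 0.5077 hp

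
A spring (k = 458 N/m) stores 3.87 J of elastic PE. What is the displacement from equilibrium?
x = √(2·PE/k) = √(2·3.87/458) = 0.13 m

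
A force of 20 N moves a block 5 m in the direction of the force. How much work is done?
W = F·d = (20)(5) = 100.0 J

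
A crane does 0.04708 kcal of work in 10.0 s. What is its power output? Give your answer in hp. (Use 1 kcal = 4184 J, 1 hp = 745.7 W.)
Convert to SI: W = 196.983 J, t = 10.0 s
P = W/t = 196.983/10.0 = 19.6983 W = 0.02642 hp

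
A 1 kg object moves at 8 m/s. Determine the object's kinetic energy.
KE = ½mv² = ½(1)(8)² = 32.0 J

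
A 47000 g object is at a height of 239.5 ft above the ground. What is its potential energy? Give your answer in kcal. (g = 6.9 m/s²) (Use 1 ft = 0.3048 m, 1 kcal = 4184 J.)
Convert to SI: m = 47.0 kg, h = 72.9996 m
PE = mgh = (47.0)(6.9)(72.9996) = 23673.8 J = 5.658 kcal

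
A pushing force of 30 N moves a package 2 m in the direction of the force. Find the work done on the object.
W = F·d = (30)(2) = 60.0 J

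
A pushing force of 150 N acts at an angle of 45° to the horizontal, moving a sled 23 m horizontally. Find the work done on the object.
W = F·d·cosθ = (150)(23)cos(45°) = 2440 J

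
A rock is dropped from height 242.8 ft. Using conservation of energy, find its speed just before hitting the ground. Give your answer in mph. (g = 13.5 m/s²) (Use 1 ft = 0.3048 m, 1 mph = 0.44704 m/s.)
Convert to SI: h = 74.0054 m
mgh = ½mv² ⇒ v = √(2gh) = √(2·13.5·74.0054) = 44.7006 m/s = 99.99 mph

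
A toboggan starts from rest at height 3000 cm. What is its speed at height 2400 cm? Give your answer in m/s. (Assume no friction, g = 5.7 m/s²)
Convert to SI: h₁−h₂ = 6.0 m
mgh₁ = mgh₂ + ½mv² ⇒ v = √(2g(h₁−h₂)) = √(2·5.7·6.0) = 8.27 m/s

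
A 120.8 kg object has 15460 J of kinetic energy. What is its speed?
v = √(2·KE/m) = √(2·15460/120.8) = 16.0 m/s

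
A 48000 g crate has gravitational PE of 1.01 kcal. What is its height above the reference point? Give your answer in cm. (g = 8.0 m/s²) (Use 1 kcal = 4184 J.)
Convert to SI: m = 48.0 kg, PE = 4225.84 J
h = PE/(mg) = 4225.84/(48.0·8.0) = 11.0048 m = 1100 cm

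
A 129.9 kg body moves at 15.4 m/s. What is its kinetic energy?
KE = ½mv² = ½(129.9)(15.4)² = 15400 J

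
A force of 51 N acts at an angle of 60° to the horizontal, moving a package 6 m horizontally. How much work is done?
W = F·d·cosθ = (51)(6)cos(60°) = 153.0 J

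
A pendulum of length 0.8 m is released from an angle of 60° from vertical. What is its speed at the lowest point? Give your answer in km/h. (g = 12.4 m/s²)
h = L(1 − cosθ) = 0.8(1 − cos60°) = 0.4 m
v = √(2gh) = √(2·12.4·0.4) = 3.1496 m/s = 11.34 km/h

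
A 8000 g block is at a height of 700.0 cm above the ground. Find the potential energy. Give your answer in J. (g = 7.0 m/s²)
Convert to SI: m = 8.0 kg, h = 7.0 m
PE = mgh = (8.0)(7.0)(7.0) = 392.0 J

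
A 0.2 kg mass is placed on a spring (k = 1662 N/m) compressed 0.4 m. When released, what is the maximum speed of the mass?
½kx² = ½mv² ⇒ v = x√(k/m) = (0.4)√(1662/0.2) = 36.46 m/s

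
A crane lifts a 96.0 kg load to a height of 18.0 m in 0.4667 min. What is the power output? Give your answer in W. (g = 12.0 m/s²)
Convert to SI: m = 96.0 kg, h = 18.0 m, t = 28.002 s
P = mgh/t = (96.0)(12.0)(18.0)/28.002 = 740.5 W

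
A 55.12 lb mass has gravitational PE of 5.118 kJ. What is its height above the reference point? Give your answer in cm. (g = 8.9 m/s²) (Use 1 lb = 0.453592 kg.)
Convert to SI: m = 25.002 kg, PE = 5118.0 J
h = PE/(mg) = 5118.0/(25.002·8.9) = 23.0004 m = 2300 cm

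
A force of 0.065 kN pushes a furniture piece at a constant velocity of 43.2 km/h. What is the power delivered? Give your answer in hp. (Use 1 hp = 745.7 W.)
Convert to SI: F = 65.0 N, v = 12.0 m/s
P = Fv = (65.0)(12.0) = 780.0 W = 1.046 hp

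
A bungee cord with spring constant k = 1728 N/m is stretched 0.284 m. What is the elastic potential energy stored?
PE = ½kx² = ½(1728)(0.284)² = 69.69 J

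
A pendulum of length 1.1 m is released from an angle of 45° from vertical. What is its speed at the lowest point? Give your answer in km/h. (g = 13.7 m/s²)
h = L(1 − cosθ) = 1.1(1 − cos45°) = 0.322183 m
v = √(2gh) = √(2·13.7·0.322183) = 2.97116 m/s = 10.7 km/h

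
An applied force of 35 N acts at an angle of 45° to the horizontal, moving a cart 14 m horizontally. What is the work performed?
W = F·d·cosθ = (35)(14)cos(45°) = 346.5 J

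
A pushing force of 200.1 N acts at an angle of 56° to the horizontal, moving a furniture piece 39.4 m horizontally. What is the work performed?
W = F·d·cosθ = (200.1)(39.4)cos(56°) = 4409 J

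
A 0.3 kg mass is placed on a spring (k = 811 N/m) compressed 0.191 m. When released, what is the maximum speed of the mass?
½kx² = ½mv² ⇒ v = x√(k/m) = (0.191)√(811/0.3) = 9.931 m/s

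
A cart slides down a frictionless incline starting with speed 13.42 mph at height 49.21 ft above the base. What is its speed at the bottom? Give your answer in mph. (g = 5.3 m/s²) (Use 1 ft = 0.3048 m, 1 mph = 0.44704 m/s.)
Convert to SI: v₀ = 5.99928 m/s, h = 14.9992 m
½mv₀² + mgh = ½mv² ⇒ v = √(v₀² + 2gh) = √(5.99928² + 2·5.3·14.9992) = 13.9636 m/s = 31.24 mph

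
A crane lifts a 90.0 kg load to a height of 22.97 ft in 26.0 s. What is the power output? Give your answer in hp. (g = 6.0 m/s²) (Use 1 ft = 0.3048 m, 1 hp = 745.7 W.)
Convert to SI: m = 90.0 kg, h = 7.00126 m, t = 26.0 s
P = mgh/t = (90.0)(6.0)(7.00126)/26.0 = 145.411 W = 0.195 hp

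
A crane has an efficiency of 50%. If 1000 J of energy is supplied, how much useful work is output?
W_out = η·W_in = 0.5·1000 = 500.0 J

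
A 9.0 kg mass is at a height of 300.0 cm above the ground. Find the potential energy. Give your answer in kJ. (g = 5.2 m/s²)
Convert to SI: m = 9.0 kg, h = 3.0 m
PE = mgh = (9.0)(5.2)(3.0) = 140.4 J = 0.1404 kJ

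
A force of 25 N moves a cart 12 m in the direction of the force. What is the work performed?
W = F·d = (25)(12) = 300.0 J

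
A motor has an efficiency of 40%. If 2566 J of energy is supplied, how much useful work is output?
W_out = η·W_in = 0.4·2566 = 1026.4 J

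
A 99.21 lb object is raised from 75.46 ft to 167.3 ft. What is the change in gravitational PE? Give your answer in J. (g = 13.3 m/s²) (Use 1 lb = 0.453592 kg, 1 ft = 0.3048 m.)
Convert to SI: m = 45.0009 kg, Δh = 27.9928 m
ΔPE = mgΔh = (45.0009)(13.3)(27.9928) = 16750 J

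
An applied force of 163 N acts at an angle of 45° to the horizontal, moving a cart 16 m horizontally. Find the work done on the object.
W = F·d·cosθ = (163)(16)cos(45°) = 1844 J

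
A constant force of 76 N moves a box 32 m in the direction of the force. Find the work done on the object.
W = F·d = (76)(32) = 2432 J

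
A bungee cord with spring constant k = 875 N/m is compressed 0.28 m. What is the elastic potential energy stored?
PE = ½kx² = ½(875)(0.28)² = 34.3 J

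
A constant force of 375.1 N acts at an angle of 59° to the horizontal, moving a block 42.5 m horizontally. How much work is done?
W = F·d·cosθ = (375.1)(42.5)cos(59°) = 8211 J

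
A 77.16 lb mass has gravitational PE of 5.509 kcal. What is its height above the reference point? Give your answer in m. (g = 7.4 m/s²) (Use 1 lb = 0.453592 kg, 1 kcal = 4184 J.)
Convert to SI: m = 34.9992 kg, PE = 23049.7 J
h = PE/(mg) = 23049.7/(34.9992·7.4) = 89.0 m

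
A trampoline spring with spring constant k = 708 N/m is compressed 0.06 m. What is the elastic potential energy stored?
PE = ½kx² = ½(708)(0.06)² = 1.274 J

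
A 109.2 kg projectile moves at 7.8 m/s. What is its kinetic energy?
KE = ½mv² = ½(109.2)(7.8)² = 3322 J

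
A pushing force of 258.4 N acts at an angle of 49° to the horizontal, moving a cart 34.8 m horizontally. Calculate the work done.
W = F·d·cosθ = (258.4)(34.8)cos(49°) = 5899 J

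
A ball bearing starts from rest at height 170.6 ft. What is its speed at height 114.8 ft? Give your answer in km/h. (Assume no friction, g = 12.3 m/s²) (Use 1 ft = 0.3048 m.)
Convert to SI: h₁−h₂ = 17.0078 m
mgh₁ = mgh₂ + ½mv² ⇒ v = √(2g(h₁−h₂)) = √(2·12.3·17.0078) = 20.4547 m/s = 73.64 km/h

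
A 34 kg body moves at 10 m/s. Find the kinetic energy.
KE = ½mv² = ½(34)(10)² = 1700.0 J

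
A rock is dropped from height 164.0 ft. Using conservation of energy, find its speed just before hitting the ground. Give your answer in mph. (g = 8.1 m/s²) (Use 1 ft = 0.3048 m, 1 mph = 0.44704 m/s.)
Convert to SI: h = 49.9872 m
mgh = ½mv² ⇒ v = √(2gh) = √(2·8.1·49.9872) = 28.4569 m/s = 63.66 mph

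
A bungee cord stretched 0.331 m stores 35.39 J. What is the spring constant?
k = 2·PE/x² = 2·35.39/(0.331)² = 646.0 N/m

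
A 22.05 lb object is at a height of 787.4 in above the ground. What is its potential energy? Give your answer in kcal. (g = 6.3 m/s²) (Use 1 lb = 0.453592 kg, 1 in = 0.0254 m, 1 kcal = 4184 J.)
Convert to SI: m = 10.0017 kg, h = 20.0 m
PE = mgh = (10.0017)(6.3)(20.0) = 1260.21 J = 0.3012 kcal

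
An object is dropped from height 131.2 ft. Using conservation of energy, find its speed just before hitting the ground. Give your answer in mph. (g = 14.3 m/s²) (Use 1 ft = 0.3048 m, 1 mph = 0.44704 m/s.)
Convert to SI: h = 39.9898 m
mgh = ½mv² ⇒ v = √(2gh) = √(2·14.3·39.9898) = 33.8187 m/s = 75.65 mph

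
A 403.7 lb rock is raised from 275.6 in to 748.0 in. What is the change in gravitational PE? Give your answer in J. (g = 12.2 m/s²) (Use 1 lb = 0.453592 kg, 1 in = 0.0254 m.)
Convert to SI: m = 183.115 kg, Δh = 11.999 m
ΔPE = mgΔh = (183.115)(12.2)(11.999) = 26810 J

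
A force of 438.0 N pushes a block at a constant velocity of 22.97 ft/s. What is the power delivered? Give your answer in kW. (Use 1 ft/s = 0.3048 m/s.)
Convert to SI: F = 438.0 N, v = 7.00126 m/s
P = Fv = (438.0)(7.00126) = 3066.55 W = 3.067 kW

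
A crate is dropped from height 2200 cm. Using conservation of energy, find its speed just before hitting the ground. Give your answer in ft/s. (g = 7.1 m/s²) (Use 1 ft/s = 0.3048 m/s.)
Convert to SI: h = 22.0 m
mgh = ½mv² ⇒ v = √(2gh) = √(2·7.1·22.0) = 17.6748 m/s = 57.99 ft/s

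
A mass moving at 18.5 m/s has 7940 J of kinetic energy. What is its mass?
m = 2·KE/v² = 2·7940/(18.5)² = 46.4 kg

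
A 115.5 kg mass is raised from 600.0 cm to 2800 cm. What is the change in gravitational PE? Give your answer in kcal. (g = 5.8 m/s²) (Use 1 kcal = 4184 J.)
Convert to SI: m = 115.5 kg, Δh = 22.0 m
ΔPE = mgΔh = (115.5)(5.8)(22.0) = 14737.8 J = 3.522 kcal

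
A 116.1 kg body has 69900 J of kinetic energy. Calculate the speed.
v = √(2·KE/m) = √(2·69900/116.1) = 34.7 m/s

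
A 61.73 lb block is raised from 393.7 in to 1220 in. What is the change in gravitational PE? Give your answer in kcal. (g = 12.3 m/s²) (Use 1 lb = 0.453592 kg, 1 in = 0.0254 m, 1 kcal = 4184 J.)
Convert to SI: m = 28.0002 kg, Δh = 20.988 m
ΔPE = mgΔh = (28.0002)(12.3)(20.988) = 7228.33 J = 1.728 kcal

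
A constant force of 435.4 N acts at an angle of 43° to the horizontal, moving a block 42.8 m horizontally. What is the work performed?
W = F·d·cosθ = (435.4)(42.8)cos(43°) = 13630 J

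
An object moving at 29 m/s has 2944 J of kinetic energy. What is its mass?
m = 2·KE/v² = 2·2944/(29)² = 7.001 kg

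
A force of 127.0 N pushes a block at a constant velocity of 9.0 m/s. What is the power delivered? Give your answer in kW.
P = Fv = (127.0)(9.0) = 1143.0 W = 1.143 kW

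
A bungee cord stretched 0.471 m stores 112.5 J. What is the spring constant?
k = 2·PE/x² = 2·112.5/(0.471)² = 1014 N/m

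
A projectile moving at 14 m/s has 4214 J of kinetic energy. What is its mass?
m = 2·KE/v² = 2·4214/(14)² = 43.0 kg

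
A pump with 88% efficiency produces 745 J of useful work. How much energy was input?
W_in = W_out/η = 745/0.88 = 846.6 J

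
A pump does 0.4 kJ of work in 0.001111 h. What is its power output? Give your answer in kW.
Convert to SI: W = 400.0 J, t = 3.9996 s
P = W/t = 400.0/3.9996 = 100.01 W = 0.1 kW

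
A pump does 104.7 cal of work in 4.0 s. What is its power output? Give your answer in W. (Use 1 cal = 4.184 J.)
Convert to SI: W = 438.065 J, t = 4.0 s
P = W/t = 438.065/4.0 = 109.5 W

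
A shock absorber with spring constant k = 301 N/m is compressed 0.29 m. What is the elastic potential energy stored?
PE = ½kx² = ½(301)(0.29)² = 12.66 J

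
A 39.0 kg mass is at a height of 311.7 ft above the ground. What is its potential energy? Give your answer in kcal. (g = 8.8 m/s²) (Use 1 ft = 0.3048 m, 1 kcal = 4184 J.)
Convert to SI: m = 39.0 kg, h = 95.0062 m
PE = mgh = (39.0)(8.8)(95.0062) = 32606.1 J = 7.793 kcal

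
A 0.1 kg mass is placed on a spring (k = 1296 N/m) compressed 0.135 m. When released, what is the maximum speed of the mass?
½kx² = ½mv² ⇒ v = x√(k/m) = (0.135)√(1296/0.1) = 15.37 m/s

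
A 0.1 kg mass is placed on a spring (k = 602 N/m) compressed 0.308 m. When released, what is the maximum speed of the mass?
½kx² = ½mv² ⇒ v = x√(k/m) = (0.308)√(602/0.1) = 23.9 m/s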